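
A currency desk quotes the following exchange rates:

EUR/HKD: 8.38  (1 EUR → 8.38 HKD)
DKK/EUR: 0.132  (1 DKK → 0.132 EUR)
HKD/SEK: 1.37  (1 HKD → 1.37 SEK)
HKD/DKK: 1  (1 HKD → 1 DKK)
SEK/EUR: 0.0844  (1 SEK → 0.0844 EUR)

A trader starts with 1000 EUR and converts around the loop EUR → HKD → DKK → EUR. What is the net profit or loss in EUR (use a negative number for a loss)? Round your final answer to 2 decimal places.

1000 EUR × 8.38 = 8380 HKD
8380 HKD × 1 = 8380 DKK
8380 DKK × 0.132 = 1106.16 EUR
Net change: 1106.16 − 1000 = 106.16 EUR

106.16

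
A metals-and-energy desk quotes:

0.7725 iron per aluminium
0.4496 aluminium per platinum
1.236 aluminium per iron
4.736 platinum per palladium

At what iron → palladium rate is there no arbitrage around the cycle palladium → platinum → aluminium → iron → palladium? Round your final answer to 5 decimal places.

Known legs of the cycle: 4.736 × 0.4496 × 0.7725 = 1.644888576
For no arbitrage the full-cycle product must be 1, so the missing rate is 1 / 1.644888576 ≈ 0.6079439.

0.60794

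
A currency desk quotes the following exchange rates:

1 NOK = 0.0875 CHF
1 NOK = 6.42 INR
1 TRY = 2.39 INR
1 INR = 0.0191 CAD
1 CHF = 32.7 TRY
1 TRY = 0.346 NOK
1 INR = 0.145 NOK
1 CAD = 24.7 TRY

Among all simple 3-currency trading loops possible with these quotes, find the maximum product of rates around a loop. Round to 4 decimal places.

INR→CAD→TRY→INR: 0.0191 × 24.7 × 2.39 = 1.12753
CHF→TRY→NOK→CHF: 32.7 × 0.346 × 0.0875 = 0.98999
Maximum is INR→CAD→TRY→INR at 1.1275; arbitrage exists.

1.1275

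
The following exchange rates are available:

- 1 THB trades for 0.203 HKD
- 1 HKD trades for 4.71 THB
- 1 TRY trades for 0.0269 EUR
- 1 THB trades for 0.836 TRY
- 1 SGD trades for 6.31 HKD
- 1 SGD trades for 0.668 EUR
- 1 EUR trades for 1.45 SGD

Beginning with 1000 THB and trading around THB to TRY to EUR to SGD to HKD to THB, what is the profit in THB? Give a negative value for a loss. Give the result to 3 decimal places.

-30.882

1000 THB × 0.836 = 836 TRY
836 TRY × 0.0269 = 22.4884 EUR
22.4884 EUR × 1.45 = 32.60818 SGD
32.60818 SGD × 6.31 = 205.7576158 HKD
205.7576158 HKD × 4.71 = 969.118370418 THB
Net change: 969.118370418 − 1000 = -30.881629582 THB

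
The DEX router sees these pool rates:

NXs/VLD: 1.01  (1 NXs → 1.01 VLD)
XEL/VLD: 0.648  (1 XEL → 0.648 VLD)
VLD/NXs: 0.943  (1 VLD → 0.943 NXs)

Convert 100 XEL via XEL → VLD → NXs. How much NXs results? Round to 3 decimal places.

100 XEL × 0.648 = 64.8 VLD
64.8 VLD × 0.943 = 61.1064 NXs

61.106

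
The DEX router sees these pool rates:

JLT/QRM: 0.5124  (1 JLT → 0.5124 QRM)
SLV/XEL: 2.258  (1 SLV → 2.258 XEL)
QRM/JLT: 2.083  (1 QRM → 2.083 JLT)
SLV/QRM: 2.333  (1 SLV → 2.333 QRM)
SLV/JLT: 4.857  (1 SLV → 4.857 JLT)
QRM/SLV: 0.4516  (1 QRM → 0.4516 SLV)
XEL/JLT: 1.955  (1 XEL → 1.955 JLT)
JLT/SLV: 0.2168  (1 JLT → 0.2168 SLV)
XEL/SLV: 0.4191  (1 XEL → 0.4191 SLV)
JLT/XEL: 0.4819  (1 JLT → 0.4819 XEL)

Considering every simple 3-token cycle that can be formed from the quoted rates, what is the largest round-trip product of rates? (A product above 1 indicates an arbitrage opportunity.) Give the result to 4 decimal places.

1.1239

QRM→SLV→JLT→QRM: 0.4516 × 4.857 × 0.5124 = 1.12391
QRM→JLT→SLV→QRM: 2.083 × 0.2168 × 2.333 = 1.05357
SLV→JLT→XEL→SLV: 4.857 × 0.4819 × 0.4191 = 0.98094
SLV→XEL→JLT→SLV: 2.258 × 1.955 × 0.2168 = 0.95704
Maximum is QRM→SLV→JLT→QRM at 1.1239; arbitrage exists.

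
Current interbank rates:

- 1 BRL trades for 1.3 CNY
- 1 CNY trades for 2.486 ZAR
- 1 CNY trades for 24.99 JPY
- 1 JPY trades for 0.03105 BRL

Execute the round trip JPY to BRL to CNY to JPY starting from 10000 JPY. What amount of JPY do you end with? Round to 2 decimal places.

10000 JPY × 0.03105 = 310.5 BRL
310.5 BRL × 1.3 = 403.65 CNY
403.65 CNY × 24.99 = 10087.2135 JPY

10087.21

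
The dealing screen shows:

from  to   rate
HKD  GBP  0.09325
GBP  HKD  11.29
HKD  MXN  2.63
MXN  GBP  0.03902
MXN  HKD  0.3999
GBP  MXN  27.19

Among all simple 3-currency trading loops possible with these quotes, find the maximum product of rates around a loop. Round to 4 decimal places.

1.1586

GBP→HKD→MXN→GBP: 11.29 × 2.63 × 0.03902 = 1.15861
GBP→MXN→HKD→GBP: 27.19 × 0.3999 × 0.09325 = 1.01393
Maximum is GBP→HKD→MXN→GBP at 1.1586; arbitrage exists.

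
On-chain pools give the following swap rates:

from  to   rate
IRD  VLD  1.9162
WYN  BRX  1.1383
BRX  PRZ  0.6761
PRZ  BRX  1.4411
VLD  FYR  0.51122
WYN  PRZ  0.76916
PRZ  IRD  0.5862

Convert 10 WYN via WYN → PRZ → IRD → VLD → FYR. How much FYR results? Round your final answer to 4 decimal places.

4.4168

10 WYN × 0.76916 = 7.6916 PRZ
7.6916 PRZ × 0.5862 = 4.50881592 IRD
4.50881592 IRD × 1.9162 = 8.639793065904 VLD
8.639793065904 VLD × 0.51122 = 4.41683501115144288 FYR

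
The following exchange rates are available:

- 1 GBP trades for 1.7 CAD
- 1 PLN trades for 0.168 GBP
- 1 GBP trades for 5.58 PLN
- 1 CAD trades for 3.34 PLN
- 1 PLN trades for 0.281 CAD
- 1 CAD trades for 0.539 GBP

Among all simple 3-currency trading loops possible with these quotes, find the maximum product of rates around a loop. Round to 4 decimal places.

PLN→GBP→CAD→PLN: 0.168 × 1.7 × 3.34 = 0.95390
PLN→CAD→GBP→PLN: 0.281 × 0.539 × 5.58 = 0.84514
Maximum is PLN→GBP→CAD→PLN at 0.9539; no arbitrage — every cycle loses value.

0.9539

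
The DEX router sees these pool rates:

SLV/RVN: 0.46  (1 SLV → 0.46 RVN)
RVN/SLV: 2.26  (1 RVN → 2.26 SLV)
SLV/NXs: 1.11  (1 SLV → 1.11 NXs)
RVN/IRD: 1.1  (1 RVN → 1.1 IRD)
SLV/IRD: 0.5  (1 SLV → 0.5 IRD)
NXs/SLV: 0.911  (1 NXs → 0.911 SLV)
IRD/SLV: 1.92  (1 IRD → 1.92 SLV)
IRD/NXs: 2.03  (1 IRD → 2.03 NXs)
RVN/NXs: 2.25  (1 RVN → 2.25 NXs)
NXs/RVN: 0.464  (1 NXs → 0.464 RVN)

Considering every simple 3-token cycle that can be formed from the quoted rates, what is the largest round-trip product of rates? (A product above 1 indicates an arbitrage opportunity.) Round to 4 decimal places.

1.1640

NXs→RVN→SLV→NXs: 0.464 × 2.26 × 1.11 = 1.16399
NXs→RVN→IRD→NXs: 0.464 × 1.1 × 2.03 = 1.03611
IRD→SLV→RVN→IRD: 1.92 × 0.46 × 1.1 = 0.97152
NXs→SLV→RVN→NXs: 0.911 × 0.46 × 2.25 = 0.94289
NXs→SLV→IRD→NXs: 0.911 × 0.5 × 2.03 = 0.92467
Maximum is NXs→RVN→SLV→NXs at 1.1640; arbitrage exists.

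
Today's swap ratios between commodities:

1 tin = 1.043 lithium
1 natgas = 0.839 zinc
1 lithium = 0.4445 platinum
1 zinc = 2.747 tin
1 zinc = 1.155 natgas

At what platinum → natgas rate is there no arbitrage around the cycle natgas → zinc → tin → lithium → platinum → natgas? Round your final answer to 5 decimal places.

0.93589

Known legs of the cycle: 0.839 × 2.747 × 1.043 × 0.4445 = 1.0685053326955
For no arbitrage the full-cycle product must be 1, so the missing rate is 1 / 1.0685053326955 ≈ 0.9358868.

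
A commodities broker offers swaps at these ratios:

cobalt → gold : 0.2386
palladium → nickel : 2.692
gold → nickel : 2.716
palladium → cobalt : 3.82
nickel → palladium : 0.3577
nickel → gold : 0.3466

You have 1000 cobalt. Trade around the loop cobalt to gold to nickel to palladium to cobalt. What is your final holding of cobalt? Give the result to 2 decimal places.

1000 cobalt × 0.2386 = 238.6 gold
238.6 gold × 2.716 = 648.0376 nickel
648.0376 nickel × 0.3577 = 231.80304952 palladium
231.80304952 palladium × 3.82 = 885.4876491664 cobalt

885.49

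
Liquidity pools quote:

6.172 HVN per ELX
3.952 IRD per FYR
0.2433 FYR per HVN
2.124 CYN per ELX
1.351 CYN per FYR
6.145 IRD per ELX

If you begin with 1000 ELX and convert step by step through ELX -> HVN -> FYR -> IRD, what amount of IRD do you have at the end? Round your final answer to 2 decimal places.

1000 ELX × 6.172 = 6172 HVN
6172 HVN × 0.2433 = 1501.6476 FYR
1501.6476 FYR × 3.952 = 5934.5113152 IRD

5934.51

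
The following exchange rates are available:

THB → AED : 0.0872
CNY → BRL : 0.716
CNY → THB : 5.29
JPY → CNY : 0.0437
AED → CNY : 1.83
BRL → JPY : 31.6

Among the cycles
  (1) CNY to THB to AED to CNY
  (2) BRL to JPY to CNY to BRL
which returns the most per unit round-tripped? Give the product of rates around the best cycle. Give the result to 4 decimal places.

0.9887

(1) 5.29 × 0.0872 × 1.83 = 0.84416
(2) 31.6 × 0.0437 × 0.716 = 0.98874
Highest is cycle (2) at 0.9887 (≤1, no arbitrage).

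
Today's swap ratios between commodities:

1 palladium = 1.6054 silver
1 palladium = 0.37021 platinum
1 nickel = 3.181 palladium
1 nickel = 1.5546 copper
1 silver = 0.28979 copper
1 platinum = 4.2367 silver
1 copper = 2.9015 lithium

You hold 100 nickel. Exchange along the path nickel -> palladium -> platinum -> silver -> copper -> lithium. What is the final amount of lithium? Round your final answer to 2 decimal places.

100 nickel × 3.181 = 318.1 palladium
318.1 palladium × 0.37021 = 117.763801 platinum
117.763801 platinum × 4.2367 = 498.9298956967 silver
498.9298956967 silver × 0.28979 = 144.584894473946693 copper
144.584894473946693 copper × 2.9015 = 419.5130713161563297395 lithium

419.51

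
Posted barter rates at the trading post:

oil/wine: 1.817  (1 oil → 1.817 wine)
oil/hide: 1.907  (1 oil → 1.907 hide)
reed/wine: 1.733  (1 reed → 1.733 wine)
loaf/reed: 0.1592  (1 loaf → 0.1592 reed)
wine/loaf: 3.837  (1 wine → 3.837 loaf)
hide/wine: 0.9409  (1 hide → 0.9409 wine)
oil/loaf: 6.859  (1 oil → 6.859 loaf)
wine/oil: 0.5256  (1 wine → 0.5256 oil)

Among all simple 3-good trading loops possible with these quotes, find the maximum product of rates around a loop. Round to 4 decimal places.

1.0586

reed→wine→loaf→reed: 1.733 × 3.837 × 0.1592 = 1.05860
hide→wine→oil→hide: 0.9409 × 0.5256 × 1.907 = 0.94308
Maximum is reed→wine→loaf→reed at 1.0586; arbitrage exists.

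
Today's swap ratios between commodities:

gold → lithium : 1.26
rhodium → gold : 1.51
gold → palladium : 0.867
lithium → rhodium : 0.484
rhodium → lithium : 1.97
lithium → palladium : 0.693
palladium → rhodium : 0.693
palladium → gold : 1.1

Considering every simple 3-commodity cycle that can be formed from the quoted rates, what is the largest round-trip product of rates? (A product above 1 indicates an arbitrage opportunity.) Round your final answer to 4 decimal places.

0.9605

palladium→gold→lithium→palladium: 1.1 × 1.26 × 0.693 = 0.96050
palladium→rhodium→lithium→palladium: 0.693 × 1.97 × 0.693 = 0.94609
rhodium→gold→lithium→rhodium: 1.51 × 1.26 × 0.484 = 0.92086
palladium→rhodium→gold→palladium: 0.693 × 1.51 × 0.867 = 0.90725
Maximum is palladium→gold→lithium→palladium at 0.9605; no arbitrage — every cycle loses value.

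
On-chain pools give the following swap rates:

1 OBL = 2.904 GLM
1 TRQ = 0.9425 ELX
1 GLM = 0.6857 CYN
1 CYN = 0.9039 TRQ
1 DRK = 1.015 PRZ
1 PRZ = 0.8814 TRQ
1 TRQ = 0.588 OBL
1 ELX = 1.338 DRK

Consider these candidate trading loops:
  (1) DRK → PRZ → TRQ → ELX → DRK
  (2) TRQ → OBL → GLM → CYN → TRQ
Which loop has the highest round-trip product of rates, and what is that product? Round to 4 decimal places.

1.1282

(1) 1.015 × 0.8814 × 0.9425 × 1.338 = 1.12818
(2) 0.588 × 2.904 × 0.6857 × 0.9039 = 1.05835
Highest is cycle (1) at 1.1282 (>1, arbitrage).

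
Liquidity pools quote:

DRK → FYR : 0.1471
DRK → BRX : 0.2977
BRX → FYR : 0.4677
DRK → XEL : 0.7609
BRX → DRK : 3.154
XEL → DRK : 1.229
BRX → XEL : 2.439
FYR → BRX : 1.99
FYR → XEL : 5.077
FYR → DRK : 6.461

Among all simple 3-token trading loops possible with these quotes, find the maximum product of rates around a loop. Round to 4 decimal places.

BRX→DRK→FYR→BRX: 3.154 × 0.1471 × 1.99 = 0.92327
XEL→DRK→FYR→XEL: 1.229 × 0.1471 × 5.077 = 0.91785
BRX→FYR→DRK→BRX: 0.4677 × 6.461 × 0.2977 = 0.89959
XEL→DRK→BRX→XEL: 1.229 × 0.2977 × 2.439 = 0.89236
Maximum is BRX→DRK→FYR→BRX at 0.9233; no arbitrage — every cycle loses value.

0.9233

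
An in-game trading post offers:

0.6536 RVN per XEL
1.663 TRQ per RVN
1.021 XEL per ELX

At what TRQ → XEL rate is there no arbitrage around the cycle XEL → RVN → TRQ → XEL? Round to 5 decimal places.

0.92002

Known legs of the cycle: 0.6536 × 1.663 = 1.0869368
For no arbitrage the full-cycle product must be 1, so the missing rate is 1 / 1.0869368 ≈ 0.9200167.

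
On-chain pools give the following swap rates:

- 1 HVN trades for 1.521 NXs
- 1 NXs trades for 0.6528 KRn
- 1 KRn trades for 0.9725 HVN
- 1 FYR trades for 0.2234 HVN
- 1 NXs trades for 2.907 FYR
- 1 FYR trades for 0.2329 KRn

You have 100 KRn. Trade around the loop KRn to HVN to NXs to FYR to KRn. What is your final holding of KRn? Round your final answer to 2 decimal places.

100 KRn × 0.9725 = 97.25 HVN
97.25 HVN × 1.521 = 147.91725 NXs
147.91725 NXs × 2.907 = 429.99544575 FYR
429.99544575 FYR × 0.2329 = 100.145939315175 KRn

100.15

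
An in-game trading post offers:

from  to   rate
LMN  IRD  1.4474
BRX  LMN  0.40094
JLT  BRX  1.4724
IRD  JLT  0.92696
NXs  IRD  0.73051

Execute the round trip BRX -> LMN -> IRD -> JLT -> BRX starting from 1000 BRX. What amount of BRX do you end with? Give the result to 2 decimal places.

1000 BRX × 0.40094 = 400.94 LMN
400.94 LMN × 1.4474 = 580.320556 IRD
580.320556 IRD × 0.92696 = 537.93394258976 JLT
537.93394258976 JLT × 1.4724 = 792.053937069162624 BRX

792.05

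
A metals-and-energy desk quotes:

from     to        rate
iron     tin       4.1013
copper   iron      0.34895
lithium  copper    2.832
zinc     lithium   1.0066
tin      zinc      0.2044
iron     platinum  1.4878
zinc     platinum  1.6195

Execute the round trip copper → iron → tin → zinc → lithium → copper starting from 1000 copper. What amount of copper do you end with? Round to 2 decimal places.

833.90

1000 copper × 0.34895 = 348.95 iron
348.95 iron × 4.1013 = 1431.148635 tin
1431.148635 tin × 0.2044 = 292.526780994 zinc
292.526780994 zinc × 1.0066 = 294.4574577485604 lithium
294.4574577485604 lithium × 2.832 = 833.9035203439230528 copper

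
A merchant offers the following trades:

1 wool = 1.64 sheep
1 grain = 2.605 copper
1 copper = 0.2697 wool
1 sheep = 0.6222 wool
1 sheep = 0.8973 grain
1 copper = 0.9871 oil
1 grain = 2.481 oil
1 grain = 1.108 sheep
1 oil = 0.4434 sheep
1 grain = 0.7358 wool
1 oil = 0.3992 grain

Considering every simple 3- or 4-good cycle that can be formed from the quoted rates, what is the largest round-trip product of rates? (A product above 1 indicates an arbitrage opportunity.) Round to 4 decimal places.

1.0828

wool→sheep→grain→wool: 1.64 × 0.8973 × 0.7358 = 1.08278
copper→wool→sheep→grain→copper: 0.2697 × 1.64 × 0.8973 × 2.605 = 1.03388
copper→oil→grain→copper: 0.9871 × 0.3992 × 2.605 = 1.02650
copper→oil→sheep→grain→copper: 0.9871 × 0.4434 × 0.8973 × 2.605 = 1.02306
oil→sheep→grain→oil: 0.4434 × 0.8973 × 2.481 = 0.98710
Maximum is wool→sheep→grain→wool at 1.0828; arbitrage exists.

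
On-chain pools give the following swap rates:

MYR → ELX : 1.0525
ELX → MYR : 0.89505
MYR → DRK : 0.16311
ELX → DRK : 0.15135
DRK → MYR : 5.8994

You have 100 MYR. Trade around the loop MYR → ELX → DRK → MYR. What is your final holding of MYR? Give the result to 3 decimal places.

93.975

100 MYR × 1.0525 = 105.25 ELX
105.25 ELX × 0.15135 = 15.9295875 DRK
15.9295875 DRK × 5.8994 = 93.9750084975 MYR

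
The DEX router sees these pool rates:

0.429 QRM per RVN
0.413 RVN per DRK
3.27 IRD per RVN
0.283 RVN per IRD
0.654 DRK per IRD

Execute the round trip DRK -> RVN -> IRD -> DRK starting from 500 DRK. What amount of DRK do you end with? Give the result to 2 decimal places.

441.62

500 DRK × 0.413 = 206.5 RVN
206.5 RVN × 3.27 = 675.255 IRD
675.255 IRD × 0.654 = 441.61677 DRK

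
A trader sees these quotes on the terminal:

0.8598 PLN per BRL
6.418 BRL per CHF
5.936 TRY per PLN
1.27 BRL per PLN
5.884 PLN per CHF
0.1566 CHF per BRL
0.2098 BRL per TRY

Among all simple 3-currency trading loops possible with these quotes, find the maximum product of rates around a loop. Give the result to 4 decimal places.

1.1702

BRL→CHF→PLN→BRL: 0.1566 × 5.884 × 1.27 = 1.17022
BRL→PLN→TRY→BRL: 0.8598 × 5.936 × 0.2098 = 1.07077
Maximum is BRL→CHF→PLN→BRL at 1.1702; arbitrage exists.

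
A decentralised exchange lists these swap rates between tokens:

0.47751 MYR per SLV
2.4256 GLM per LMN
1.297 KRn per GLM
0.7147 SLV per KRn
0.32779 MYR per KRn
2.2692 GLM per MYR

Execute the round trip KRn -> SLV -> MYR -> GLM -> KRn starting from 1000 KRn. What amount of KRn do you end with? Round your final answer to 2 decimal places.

1004.43

1000 KRn × 0.7147 = 714.7 SLV
714.7 SLV × 0.47751 = 341.276397 MYR
341.276397 MYR × 2.2692 = 774.4244000724 GLM
774.4244000724 GLM × 1.297 = 1004.4284468939028 KRn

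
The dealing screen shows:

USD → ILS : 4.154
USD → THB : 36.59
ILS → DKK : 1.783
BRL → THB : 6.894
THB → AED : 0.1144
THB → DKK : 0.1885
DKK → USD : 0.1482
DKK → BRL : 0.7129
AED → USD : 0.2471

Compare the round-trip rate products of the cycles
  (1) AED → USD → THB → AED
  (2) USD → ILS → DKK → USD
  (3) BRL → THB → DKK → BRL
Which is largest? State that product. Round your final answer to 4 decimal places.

1.0977

(1) 0.2471 × 36.59 × 0.1144 = 1.03433
(2) 4.154 × 1.783 × 0.1482 = 1.09766
(3) 6.894 × 0.1885 × 0.7129 = 0.92643
Highest is cycle (2) at 1.0977 (>1, arbitrage).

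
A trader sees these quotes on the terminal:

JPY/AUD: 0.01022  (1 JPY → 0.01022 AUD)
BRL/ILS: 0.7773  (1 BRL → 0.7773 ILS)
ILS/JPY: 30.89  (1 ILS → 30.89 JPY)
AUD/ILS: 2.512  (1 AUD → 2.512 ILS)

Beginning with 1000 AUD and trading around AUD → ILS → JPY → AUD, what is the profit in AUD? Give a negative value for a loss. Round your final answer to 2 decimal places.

1000 AUD × 2.512 = 2512 ILS
2512 ILS × 30.89 = 77595.68 JPY
77595.68 JPY × 0.01022 = 793.0278496 AUD
Net change: 793.0278496 − 1000 = -206.9721504 AUD

-206.97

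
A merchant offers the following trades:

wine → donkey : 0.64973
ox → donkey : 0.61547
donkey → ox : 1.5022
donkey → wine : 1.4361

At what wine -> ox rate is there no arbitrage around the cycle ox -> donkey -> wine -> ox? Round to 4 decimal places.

Known legs of the cycle: 0.61547 × 1.4361 = 0.883876467
For no arbitrage the full-cycle product must be 1, so the missing rate is 1 / 0.883876467 ≈ 1.131380.

1.1314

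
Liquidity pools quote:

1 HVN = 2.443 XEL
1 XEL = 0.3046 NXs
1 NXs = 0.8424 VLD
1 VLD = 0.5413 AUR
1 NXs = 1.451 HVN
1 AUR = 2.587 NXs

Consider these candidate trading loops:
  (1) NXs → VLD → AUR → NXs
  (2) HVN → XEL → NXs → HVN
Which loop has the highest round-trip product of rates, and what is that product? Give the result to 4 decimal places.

(1) 0.8424 × 0.5413 × 2.587 = 1.17965
(2) 2.443 × 0.3046 × 1.451 = 1.07974
Highest is cycle (1) at 1.1796 (>1, arbitrage).

1.1796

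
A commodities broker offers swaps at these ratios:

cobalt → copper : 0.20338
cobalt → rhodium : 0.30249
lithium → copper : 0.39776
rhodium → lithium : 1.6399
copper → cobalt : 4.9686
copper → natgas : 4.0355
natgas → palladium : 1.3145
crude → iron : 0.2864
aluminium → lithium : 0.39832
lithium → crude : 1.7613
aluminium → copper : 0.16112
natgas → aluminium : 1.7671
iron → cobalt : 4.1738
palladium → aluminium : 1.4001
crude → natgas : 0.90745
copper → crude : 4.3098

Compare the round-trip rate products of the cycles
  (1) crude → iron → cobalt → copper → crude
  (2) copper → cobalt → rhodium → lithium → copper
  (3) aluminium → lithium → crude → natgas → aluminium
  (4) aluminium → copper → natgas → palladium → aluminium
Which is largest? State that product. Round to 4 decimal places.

1.1966

(1) 0.2864 × 4.1738 × 0.20338 × 4.3098 = 1.04778
(2) 4.9686 × 0.30249 × 1.6399 × 0.39776 = 0.98036
(3) 0.39832 × 1.7613 × 0.90745 × 1.7671 = 1.12499
(4) 0.16112 × 4.0355 × 1.3145 × 1.4001 = 1.19665
Highest is cycle (4) at 1.1966 (>1, arbitrage).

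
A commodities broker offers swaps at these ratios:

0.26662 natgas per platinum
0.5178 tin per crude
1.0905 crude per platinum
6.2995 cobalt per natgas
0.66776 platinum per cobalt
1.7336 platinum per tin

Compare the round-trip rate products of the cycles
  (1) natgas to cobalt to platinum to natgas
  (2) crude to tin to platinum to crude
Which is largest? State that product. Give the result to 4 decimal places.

1.1216

(1) 6.2995 × 0.66776 × 0.26662 = 1.12155
(2) 0.5178 × 1.7336 × 1.0905 = 0.97890
Highest is cycle (1) at 1.1216 (>1, arbitrage).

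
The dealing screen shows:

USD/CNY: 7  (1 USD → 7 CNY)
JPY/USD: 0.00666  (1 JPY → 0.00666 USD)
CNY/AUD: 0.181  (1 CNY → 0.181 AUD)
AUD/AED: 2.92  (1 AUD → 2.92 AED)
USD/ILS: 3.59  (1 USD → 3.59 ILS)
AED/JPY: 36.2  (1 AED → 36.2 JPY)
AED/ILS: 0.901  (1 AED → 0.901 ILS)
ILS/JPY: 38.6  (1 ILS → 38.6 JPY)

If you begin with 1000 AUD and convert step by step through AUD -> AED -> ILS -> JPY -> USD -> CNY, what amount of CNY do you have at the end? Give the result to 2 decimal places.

1000 AUD × 2.92 = 2920 AED
2920 AED × 0.901 = 2630.92 ILS
2630.92 ILS × 38.6 = 101553.512 JPY
101553.512 JPY × 0.00666 = 676.34638992 USD
676.34638992 USD × 7 = 4734.42472944 CNY

4734.42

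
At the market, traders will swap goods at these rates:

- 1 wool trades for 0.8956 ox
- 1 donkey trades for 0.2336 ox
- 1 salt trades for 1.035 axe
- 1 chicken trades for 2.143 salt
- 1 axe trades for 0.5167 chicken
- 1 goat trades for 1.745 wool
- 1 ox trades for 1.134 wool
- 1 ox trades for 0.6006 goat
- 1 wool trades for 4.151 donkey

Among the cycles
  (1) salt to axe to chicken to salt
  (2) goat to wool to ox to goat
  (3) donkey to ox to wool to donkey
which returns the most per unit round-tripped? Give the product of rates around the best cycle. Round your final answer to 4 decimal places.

1.1460

(1) 1.035 × 0.5167 × 2.143 = 1.14604
(2) 1.745 × 0.8956 × 0.6006 = 0.93863
(3) 0.2336 × 1.134 × 4.151 = 1.09961
Highest is cycle (1) at 1.1460 (>1, arbitrage).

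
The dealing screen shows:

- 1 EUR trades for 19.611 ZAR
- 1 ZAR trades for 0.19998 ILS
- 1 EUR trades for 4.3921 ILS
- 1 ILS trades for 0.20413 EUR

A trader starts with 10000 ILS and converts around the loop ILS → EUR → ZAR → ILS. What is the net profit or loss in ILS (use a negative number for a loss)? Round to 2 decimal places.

-1994.41

10000 ILS × 0.20413 = 2041.3 EUR
2041.3 EUR × 19.611 = 40031.9343 ZAR
40031.9343 ZAR × 0.19998 = 8005.586221314 ILS
Net change: 8005.586221314 − 10000 = -1994.413778686 ILS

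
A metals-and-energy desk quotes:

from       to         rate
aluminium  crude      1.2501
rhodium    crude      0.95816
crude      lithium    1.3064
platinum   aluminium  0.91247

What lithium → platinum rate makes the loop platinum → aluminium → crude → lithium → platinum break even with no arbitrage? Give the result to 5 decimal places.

0.67106

Known legs of the cycle: 0.91247 × 1.2501 × 1.3064 = 1.4901827150808
For no arbitrage the full-cycle product must be 1, so the missing rate is 1 / 1.4901827150808 ≈ 0.6710586.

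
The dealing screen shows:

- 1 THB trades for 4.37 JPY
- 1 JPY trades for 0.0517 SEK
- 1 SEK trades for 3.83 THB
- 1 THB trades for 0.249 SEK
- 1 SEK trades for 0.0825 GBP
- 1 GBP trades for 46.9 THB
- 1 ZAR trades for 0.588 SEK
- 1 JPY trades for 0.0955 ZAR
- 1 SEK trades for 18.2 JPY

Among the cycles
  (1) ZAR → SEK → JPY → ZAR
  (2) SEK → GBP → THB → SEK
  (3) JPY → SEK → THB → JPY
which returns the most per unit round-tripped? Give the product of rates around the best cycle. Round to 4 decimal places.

1.0220

(1) 0.588 × 18.2 × 0.0955 = 1.02200
(2) 0.0825 × 46.9 × 0.249 = 0.96344
(3) 0.0517 × 3.83 × 4.37 = 0.86531
Highest is cycle (1) at 1.0220 (>1, arbitrage).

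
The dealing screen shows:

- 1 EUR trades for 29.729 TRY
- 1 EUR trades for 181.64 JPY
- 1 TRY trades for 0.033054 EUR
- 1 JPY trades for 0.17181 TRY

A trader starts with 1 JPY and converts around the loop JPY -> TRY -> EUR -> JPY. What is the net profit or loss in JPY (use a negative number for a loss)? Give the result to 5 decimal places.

0.03153

1 JPY × 0.17181 = 0.17181 TRY
0.17181 TRY × 0.033054 = 0.00567900774 EUR
0.00567900774 EUR × 181.64 = 1.0315349658936 JPY
Net change: 1.0315349658936 − 1 = 0.0315349658936 JPY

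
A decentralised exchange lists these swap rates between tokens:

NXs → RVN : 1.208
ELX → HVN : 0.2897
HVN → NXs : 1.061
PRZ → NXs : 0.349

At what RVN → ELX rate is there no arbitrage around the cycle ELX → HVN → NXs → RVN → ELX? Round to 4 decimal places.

2.6932

Known legs of the cycle: 0.2897 × 1.061 × 1.208 = 0.3713050136
For no arbitrage the full-cycle product must be 1, so the missing rate is 1 / 0.3713050136 ≈ 2.693204.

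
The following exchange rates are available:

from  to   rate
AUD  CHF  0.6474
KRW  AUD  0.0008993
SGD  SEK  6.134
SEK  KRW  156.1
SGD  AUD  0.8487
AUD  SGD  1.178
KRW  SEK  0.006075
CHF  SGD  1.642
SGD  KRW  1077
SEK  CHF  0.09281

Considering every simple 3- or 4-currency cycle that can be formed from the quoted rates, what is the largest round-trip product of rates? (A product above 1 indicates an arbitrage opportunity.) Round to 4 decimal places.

AUD→SGD→KRW→AUD: 1.178 × 1077 × 0.0008993 = 1.14095
AUD→CHF→SGD→KRW→AUD: 0.6474 × 1.642 × 1077 × 0.0008993 = 1.02959
AUD→SGD→SEK→KRW→AUD: 1.178 × 6.134 × 156.1 × 0.0008993 = 1.01437
SEK→CHF→SGD→KRW→SEK: 0.09281 × 1.642 × 1077 × 0.006075 = 0.99708
SEK→CHF→SGD→SEK: 0.09281 × 1.642 × 6.134 = 0.93478
AUD→CHF→SGD→AUD: 0.6474 × 1.642 × 0.8487 = 0.90219
Maximum is AUD→SGD→KRW→AUD at 1.1409; arbitrage exists.

1.1409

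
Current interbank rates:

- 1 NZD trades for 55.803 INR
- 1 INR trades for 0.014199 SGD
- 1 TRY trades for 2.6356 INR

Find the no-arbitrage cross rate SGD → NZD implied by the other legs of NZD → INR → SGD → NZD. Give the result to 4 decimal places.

Known legs of the cycle: 55.803 × 0.014199 = 0.792346797
For no arbitrage the full-cycle product must be 1, so the missing rate is 1 / 0.792346797 ≈ 1.262074.

1.2621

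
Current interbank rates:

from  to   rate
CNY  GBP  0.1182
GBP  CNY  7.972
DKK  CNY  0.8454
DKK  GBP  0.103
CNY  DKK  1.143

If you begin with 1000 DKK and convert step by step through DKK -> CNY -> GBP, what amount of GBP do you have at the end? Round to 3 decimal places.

1000 DKK × 0.8454 = 845.4 CNY
845.4 CNY × 0.1182 = 99.92628 GBP

99.926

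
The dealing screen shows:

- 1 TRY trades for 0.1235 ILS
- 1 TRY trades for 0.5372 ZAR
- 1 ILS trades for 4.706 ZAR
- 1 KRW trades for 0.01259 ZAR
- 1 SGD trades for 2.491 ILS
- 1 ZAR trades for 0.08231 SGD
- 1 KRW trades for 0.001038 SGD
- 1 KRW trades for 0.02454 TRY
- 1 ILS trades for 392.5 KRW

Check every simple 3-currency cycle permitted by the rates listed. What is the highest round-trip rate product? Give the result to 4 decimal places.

1.1895

TRY→ILS→KRW→TRY: 0.1235 × 392.5 × 0.02454 = 1.18955
SGD→ILS→KRW→SGD: 2.491 × 392.5 × 0.001038 = 1.01487
SGD→ILS→ZAR→SGD: 2.491 × 4.706 × 0.08231 = 0.96489
Maximum is TRY→ILS→KRW→TRY at 1.1895; arbitrage exists.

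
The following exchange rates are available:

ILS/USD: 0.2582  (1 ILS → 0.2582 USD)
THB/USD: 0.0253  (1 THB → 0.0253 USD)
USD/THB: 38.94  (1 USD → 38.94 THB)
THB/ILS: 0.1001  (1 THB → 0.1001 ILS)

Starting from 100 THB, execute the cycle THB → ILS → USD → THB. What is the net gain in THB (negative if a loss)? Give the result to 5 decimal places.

100 THB × 0.1001 = 10.01 ILS
10.01 ILS × 0.2582 = 2.584582 USD
2.584582 USD × 38.94 = 100.64362308 THB
Net change: 100.64362308 − 100 = 0.64362308 THB

0.64362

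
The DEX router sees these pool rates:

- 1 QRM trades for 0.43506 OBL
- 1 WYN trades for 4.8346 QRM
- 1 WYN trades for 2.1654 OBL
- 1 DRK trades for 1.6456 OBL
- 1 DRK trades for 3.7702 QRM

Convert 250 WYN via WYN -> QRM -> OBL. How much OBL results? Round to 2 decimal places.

525.84

250 WYN × 4.8346 = 1208.65 QRM
1208.65 QRM × 0.43506 = 525.835269 OBL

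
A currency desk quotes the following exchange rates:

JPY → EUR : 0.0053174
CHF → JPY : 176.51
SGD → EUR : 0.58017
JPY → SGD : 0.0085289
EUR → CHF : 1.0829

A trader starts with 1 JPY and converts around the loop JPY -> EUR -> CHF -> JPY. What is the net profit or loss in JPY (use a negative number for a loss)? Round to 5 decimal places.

0.01638

1 JPY × 0.0053174 = 0.0053174 EUR
0.0053174 EUR × 1.0829 = 0.00575821246 CHF
0.00575821246 CHF × 176.51 = 1.0163820813146 JPY
Net change: 1.0163820813146 − 1 = 0.0163820813146 JPY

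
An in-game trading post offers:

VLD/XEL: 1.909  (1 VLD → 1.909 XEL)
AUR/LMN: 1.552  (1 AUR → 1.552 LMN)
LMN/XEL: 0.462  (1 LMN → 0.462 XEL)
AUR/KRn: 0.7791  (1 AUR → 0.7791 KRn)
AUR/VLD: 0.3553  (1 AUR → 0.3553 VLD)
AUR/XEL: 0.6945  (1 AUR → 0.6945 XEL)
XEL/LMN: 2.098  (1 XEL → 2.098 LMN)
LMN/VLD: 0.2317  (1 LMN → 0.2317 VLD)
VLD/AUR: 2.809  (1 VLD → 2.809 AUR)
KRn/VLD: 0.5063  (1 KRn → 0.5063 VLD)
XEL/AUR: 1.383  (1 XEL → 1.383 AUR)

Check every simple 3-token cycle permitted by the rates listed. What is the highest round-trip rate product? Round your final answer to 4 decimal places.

1.1080

KRn→VLD→AUR→KRn: 0.5063 × 2.809 × 0.7791 = 1.10803
LMN→VLD→AUR→LMN: 0.2317 × 2.809 × 1.552 = 1.01011
XEL→AUR→LMN→XEL: 1.383 × 1.552 × 0.462 = 0.99164
XEL→AUR→VLD→XEL: 1.383 × 0.3553 × 1.909 = 0.93804
XEL→LMN→VLD→XEL: 2.098 × 0.2317 × 1.909 = 0.92798
Maximum is KRn→VLD→AUR→KRn at 1.1080; arbitrage exists.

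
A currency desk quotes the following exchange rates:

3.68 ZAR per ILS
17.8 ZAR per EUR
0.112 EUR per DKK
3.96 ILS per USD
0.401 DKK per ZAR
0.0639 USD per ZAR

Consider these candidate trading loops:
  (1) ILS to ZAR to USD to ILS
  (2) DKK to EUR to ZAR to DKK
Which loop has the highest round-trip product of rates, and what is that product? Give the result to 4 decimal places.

0.9312

(1) 3.68 × 0.0639 × 3.96 = 0.93120
(2) 0.112 × 17.8 × 0.401 = 0.79943
Highest is cycle (1) at 0.9312 (≤1, no arbitrage).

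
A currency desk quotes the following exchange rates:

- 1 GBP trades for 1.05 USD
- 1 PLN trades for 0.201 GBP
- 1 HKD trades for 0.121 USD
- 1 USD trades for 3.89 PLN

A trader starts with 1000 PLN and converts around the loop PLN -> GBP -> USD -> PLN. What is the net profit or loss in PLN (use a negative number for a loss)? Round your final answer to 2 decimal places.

-179.02

1000 PLN × 0.201 = 201 GBP
201 GBP × 1.05 = 211.05 USD
211.05 USD × 3.89 = 820.9845 PLN
Net change: 820.9845 − 1000 = -179.0155 PLN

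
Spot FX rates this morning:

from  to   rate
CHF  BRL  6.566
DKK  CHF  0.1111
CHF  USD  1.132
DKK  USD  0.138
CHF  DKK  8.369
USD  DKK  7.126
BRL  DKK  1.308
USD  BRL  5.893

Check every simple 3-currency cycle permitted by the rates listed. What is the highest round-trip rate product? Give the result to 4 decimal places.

1.0637

BRL→DKK→USD→BRL: 1.308 × 0.138 × 5.893 = 1.06371
BRL→DKK→CHF→BRL: 1.308 × 0.1111 × 6.566 = 0.95416
CHF→USD→DKK→CHF: 1.132 × 7.126 × 0.1111 = 0.89620
Maximum is BRL→DKK→USD→BRL at 1.0637; arbitrage exists.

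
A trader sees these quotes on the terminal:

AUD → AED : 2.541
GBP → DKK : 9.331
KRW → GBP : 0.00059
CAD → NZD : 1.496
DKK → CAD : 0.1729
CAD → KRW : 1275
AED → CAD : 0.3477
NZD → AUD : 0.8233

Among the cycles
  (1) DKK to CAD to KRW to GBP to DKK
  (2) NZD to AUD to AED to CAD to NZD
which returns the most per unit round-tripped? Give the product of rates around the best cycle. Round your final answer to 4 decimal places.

1.2136

(1) 0.1729 × 1275 × 0.00059 × 9.331 = 1.21363
(2) 0.8233 × 2.541 × 0.3477 × 1.496 = 1.08818
Highest is cycle (1) at 1.2136 (>1, arbitrage).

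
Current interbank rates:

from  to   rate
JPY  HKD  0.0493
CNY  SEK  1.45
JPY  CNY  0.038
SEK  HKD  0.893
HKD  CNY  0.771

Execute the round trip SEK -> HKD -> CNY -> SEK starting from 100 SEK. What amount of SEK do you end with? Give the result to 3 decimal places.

100 SEK × 0.893 = 89.3 HKD
89.3 HKD × 0.771 = 68.8503 CNY
68.8503 CNY × 1.45 = 99.832935 SEK

99.833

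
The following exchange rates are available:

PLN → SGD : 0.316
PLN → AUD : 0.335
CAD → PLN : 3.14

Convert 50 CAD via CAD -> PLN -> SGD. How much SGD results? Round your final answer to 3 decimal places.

50 CAD × 3.14 = 157 PLN
157 PLN × 0.316 = 49.612 SGD

49.612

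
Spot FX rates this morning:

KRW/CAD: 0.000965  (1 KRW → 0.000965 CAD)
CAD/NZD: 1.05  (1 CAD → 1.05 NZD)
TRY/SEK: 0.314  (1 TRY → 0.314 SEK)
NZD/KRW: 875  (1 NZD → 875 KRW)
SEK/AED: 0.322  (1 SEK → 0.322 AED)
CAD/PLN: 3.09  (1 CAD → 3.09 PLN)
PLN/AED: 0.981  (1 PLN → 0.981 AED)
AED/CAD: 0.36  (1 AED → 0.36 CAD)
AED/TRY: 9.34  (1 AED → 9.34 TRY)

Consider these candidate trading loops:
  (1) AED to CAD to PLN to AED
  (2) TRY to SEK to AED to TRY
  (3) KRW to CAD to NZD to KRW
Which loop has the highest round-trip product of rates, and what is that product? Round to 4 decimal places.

1.0913

(1) 0.36 × 3.09 × 0.981 = 1.09126
(2) 0.314 × 0.322 × 9.34 = 0.94435
(3) 0.000965 × 1.05 × 875 = 0.88659
Highest is cycle (1) at 1.0913 (>1, arbitrage).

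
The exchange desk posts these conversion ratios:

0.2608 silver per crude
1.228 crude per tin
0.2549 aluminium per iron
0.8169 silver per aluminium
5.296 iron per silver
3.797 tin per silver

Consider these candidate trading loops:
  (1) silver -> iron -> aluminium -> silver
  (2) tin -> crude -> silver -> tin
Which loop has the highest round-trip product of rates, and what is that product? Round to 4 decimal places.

(1) 5.296 × 0.2549 × 0.8169 = 1.10277
(2) 1.228 × 0.2608 × 3.797 = 1.21604
Highest is cycle (2) at 1.2160 (>1, arbitrage).

1.2160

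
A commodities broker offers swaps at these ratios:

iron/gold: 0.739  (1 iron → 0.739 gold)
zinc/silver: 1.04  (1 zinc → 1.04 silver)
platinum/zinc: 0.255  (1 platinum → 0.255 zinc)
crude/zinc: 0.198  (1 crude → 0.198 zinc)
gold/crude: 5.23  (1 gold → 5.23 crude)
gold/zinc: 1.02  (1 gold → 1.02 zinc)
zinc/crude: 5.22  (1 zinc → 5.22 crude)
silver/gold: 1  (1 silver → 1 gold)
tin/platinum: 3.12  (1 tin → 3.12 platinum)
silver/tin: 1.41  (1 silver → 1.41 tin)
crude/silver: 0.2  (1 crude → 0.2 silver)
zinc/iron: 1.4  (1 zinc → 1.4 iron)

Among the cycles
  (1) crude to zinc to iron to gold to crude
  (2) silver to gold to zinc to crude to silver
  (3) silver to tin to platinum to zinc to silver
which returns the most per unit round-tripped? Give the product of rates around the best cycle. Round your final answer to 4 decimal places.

(1) 0.198 × 1.4 × 0.739 × 5.23 = 1.07137
(2) 1 × 1.02 × 5.22 × 0.2 = 1.06488
(3) 1.41 × 3.12 × 0.255 × 1.04 = 1.16667
Highest is cycle (3) at 1.1667 (>1, arbitrage).

1.1667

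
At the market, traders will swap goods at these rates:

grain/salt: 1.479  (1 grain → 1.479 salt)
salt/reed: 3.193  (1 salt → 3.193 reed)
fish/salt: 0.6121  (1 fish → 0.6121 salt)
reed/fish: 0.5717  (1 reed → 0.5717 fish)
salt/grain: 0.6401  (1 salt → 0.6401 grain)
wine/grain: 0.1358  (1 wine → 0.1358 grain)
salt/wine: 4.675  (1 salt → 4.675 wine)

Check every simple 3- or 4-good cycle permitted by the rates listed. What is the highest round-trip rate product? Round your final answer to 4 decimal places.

salt→reed→fish→salt: 3.193 × 0.5717 × 0.6121 = 1.11735
wine→grain→salt→wine: 0.1358 × 1.479 × 4.675 = 0.93897
Maximum is salt→reed→fish→salt at 1.1174; arbitrage exists.

1.1174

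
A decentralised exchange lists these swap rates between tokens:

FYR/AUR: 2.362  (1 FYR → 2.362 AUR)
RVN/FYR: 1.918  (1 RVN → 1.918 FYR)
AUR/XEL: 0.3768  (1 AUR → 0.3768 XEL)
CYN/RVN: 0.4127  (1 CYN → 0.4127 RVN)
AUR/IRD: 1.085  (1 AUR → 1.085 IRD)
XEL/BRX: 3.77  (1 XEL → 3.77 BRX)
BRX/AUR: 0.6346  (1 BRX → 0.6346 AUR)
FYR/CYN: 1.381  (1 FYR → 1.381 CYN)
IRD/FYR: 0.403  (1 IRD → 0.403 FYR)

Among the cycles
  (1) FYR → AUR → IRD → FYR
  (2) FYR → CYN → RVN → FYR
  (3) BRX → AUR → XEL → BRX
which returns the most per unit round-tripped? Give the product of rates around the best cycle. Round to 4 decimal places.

(1) 2.362 × 1.085 × 0.403 = 1.03280
(2) 1.381 × 0.4127 × 1.918 = 1.09314
(3) 0.6346 × 0.3768 × 3.77 = 0.90147
Highest is cycle (2) at 1.0931 (>1, arbitrage).

1.0931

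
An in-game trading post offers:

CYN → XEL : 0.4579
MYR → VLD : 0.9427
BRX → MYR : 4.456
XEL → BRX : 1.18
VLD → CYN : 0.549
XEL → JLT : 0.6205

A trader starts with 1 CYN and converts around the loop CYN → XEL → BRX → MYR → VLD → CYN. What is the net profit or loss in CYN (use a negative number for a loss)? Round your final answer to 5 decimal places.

1 CYN × 0.4579 = 0.4579 XEL
0.4579 XEL × 1.18 = 0.540322 BRX
0.540322 BRX × 4.456 = 2.407674832 MYR
2.407674832 MYR × 0.9427 = 2.2697150641264 VLD
2.2697150641264 VLD × 0.549 = 1.2460735702053936 CYN
Net change: 1.2460735702053936 − 1 = 0.2460735702053936 CYN

0.24607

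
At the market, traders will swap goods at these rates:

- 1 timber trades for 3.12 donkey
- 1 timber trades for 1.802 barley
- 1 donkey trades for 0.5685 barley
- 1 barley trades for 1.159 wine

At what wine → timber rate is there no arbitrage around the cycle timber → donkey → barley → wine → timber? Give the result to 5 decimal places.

Known legs of the cycle: 3.12 × 0.5685 × 1.159 = 2.05574148
For no arbitrage the full-cycle product must be 1, so the missing rate is 1 / 2.05574148 ≈ 0.4864425.

0.48644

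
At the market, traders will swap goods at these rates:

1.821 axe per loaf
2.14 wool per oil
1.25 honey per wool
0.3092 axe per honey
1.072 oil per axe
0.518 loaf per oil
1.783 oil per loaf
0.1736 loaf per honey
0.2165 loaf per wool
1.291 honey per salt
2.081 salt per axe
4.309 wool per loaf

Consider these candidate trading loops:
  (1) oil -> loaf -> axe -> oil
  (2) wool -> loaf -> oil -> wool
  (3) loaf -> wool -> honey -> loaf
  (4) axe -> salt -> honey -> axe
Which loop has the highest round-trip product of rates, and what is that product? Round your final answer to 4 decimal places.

(1) 0.518 × 1.821 × 1.072 = 1.01119
(2) 0.2165 × 1.783 × 2.14 = 0.82608
(3) 4.309 × 1.25 × 0.1736 = 0.93505
(4) 2.081 × 1.291 × 0.3092 = 0.83069
Highest is cycle (1) at 1.0112 (>1, arbitrage).

1.0112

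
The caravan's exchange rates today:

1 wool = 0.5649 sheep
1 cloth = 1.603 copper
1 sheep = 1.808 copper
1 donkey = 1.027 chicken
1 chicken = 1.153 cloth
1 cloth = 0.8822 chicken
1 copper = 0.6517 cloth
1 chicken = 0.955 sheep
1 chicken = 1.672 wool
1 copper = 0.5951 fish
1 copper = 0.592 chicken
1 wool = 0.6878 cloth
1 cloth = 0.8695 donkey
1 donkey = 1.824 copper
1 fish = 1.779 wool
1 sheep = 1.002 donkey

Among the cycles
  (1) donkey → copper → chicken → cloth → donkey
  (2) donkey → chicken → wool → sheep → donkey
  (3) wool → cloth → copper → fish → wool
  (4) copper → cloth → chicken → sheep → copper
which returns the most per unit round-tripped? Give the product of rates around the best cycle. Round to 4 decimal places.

(1) 1.824 × 0.592 × 1.153 × 0.8695 = 1.08254
(2) 1.027 × 1.672 × 0.5649 × 1.002 = 0.97195
(3) 0.6878 × 1.603 × 0.5951 × 1.779 = 1.16724
(4) 0.6517 × 0.8822 × 0.955 × 1.808 = 0.99270
Highest is cycle (3) at 1.1672 (>1, arbitrage).

1.1672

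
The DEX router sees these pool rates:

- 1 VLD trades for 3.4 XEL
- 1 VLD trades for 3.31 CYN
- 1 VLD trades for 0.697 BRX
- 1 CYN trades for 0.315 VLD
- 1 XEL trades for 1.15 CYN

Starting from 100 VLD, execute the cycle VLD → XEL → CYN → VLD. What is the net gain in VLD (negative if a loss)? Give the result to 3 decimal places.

23.165

100 VLD × 3.4 = 340 XEL
340 XEL × 1.15 = 391 CYN
391 CYN × 0.315 = 123.165 VLD
Net change: 123.165 − 100 = 23.165 VLD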